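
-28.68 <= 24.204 True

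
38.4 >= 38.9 False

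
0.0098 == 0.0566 False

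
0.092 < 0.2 True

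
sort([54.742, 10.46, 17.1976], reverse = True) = [54.742, 17.1976, 10.46]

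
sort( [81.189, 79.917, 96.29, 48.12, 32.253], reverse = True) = [96.29, 81.189, 79.917, 48.12, 32.253]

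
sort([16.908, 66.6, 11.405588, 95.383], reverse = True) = [95.383, 66.6, 16.908, 11.405588]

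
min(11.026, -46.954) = -46.954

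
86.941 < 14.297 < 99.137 False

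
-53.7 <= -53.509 True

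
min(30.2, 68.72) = 30.2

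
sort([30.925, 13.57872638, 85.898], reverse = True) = [85.898, 30.925, 13.57872638]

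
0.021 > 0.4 False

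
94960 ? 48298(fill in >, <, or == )>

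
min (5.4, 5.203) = 5.203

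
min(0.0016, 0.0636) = 0.0016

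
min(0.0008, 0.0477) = 0.0008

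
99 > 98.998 True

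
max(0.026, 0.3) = 0.3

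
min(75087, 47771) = 47771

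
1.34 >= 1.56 False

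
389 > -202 True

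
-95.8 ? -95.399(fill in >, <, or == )<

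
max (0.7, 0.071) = 0.7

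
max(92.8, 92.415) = 92.8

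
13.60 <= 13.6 True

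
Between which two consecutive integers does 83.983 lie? 83 and 84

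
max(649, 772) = 772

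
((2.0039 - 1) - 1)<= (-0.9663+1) True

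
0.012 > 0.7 False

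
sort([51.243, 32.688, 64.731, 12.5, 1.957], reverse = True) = [64.731, 51.243, 32.688, 12.5, 1.957]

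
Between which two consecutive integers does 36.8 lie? 36 and 37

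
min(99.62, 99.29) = 99.29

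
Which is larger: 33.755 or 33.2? 33.755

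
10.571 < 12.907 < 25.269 True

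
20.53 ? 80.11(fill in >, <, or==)<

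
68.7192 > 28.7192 True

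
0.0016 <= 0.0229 True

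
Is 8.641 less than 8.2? No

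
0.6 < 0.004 False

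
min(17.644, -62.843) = -62.843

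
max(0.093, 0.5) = 0.5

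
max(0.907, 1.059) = 1.059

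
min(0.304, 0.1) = 0.1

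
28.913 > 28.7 True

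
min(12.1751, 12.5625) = 12.1751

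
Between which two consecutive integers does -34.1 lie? -35 and -34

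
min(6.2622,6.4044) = 6.2622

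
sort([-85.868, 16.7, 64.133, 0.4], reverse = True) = [64.133, 16.7, 0.4, -85.868]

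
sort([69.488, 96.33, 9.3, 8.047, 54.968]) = [8.047, 9.3, 54.968, 69.488, 96.33]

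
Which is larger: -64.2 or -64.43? -64.2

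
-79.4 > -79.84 True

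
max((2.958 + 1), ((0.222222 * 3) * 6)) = 3.999996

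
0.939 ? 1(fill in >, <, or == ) <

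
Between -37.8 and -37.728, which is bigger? -37.728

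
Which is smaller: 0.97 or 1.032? 0.97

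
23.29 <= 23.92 True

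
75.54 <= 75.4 False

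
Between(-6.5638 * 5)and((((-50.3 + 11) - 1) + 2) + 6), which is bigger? ((((-50.3 + 11) - 1) + 2) + 6)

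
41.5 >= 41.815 False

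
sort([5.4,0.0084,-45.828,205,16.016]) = [-45.828,0.0084,5.4,16.016,205]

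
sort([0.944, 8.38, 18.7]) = [0.944, 8.38, 18.7]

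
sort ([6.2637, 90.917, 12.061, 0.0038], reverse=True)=[90.917, 12.061, 6.2637, 0.0038]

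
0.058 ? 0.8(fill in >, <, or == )<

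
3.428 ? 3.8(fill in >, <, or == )<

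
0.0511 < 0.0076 False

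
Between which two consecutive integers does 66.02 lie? 66 and 67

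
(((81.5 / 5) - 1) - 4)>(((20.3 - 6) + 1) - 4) False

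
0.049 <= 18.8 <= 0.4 False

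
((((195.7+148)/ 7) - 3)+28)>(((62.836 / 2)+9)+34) False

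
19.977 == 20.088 False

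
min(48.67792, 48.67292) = 48.67292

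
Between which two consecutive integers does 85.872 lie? 85 and 86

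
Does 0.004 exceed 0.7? No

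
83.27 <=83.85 True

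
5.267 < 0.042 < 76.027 False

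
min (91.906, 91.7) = 91.7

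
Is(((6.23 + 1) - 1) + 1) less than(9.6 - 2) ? Yes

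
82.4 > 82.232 True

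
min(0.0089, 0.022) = 0.0089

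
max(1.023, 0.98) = 1.023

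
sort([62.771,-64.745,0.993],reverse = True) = [62.771,0.993,-64.745]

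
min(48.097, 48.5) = 48.097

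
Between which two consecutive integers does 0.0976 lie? 0 and 1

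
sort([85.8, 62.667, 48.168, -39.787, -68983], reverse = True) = [85.8, 62.667, 48.168, -39.787, -68983]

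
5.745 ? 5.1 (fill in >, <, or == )>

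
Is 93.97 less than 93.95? No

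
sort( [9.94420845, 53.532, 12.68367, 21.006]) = [9.94420845, 12.68367, 21.006, 53.532]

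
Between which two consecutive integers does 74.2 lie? 74 and 75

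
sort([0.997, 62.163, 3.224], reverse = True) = [62.163, 3.224, 0.997]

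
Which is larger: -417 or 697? 697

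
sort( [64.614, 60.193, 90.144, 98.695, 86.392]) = [60.193, 64.614, 86.392, 90.144, 98.695]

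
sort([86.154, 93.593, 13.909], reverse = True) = [93.593, 86.154, 13.909]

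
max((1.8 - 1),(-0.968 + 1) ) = 0.8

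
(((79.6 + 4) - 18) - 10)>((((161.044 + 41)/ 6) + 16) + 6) False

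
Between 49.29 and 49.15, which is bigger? 49.29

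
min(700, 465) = 465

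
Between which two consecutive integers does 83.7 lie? 83 and 84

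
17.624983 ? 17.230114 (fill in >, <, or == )>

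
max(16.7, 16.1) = 16.7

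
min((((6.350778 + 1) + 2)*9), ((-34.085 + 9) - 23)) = -48.085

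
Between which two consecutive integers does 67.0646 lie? 67 and 68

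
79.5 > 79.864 False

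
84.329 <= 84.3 False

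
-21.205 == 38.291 False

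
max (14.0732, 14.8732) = 14.8732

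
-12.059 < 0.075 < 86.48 True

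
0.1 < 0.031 False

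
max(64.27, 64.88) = 64.88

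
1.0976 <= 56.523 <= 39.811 False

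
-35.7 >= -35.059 False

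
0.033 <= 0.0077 False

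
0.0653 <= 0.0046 False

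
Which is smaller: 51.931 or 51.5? 51.5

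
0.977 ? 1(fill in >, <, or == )<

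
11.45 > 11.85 False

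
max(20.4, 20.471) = 20.471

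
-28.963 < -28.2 True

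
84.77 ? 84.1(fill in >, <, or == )>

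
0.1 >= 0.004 True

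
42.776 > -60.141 True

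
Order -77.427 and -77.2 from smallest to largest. -77.427, -77.2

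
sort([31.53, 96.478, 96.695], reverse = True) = [96.695, 96.478, 31.53]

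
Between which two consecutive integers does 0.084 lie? 0 and 1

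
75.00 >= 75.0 True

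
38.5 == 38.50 True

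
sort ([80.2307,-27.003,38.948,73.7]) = [-27.003,38.948,73.7,80.2307]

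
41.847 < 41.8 False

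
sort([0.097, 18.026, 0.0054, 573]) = [0.0054, 0.097, 18.026, 573]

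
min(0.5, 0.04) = 0.04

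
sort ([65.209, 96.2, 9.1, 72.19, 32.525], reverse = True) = [96.2, 72.19, 65.209, 32.525, 9.1]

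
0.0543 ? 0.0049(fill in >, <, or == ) >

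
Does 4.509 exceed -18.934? Yes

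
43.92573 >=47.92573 False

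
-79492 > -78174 False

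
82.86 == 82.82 False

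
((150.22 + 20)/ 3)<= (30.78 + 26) True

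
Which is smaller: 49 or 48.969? 48.969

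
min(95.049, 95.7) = 95.049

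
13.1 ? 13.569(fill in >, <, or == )<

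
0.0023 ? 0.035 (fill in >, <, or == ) <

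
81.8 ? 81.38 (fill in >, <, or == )>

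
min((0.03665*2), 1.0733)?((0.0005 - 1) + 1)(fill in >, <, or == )>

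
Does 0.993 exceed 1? No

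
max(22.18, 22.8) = 22.8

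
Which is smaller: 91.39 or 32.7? 32.7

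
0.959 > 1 False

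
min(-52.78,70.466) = -52.78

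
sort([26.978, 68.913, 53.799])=[26.978, 53.799, 68.913]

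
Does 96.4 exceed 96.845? No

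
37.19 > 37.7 False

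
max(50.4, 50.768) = 50.768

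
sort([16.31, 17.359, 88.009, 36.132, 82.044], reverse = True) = [88.009, 82.044, 36.132, 17.359, 16.31]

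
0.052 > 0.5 False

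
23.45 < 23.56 True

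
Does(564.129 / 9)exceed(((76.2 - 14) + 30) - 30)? Yes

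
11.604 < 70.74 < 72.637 True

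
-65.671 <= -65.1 True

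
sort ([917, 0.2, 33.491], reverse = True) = [917, 33.491, 0.2]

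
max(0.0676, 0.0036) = 0.0676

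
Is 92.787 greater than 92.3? Yes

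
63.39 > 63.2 True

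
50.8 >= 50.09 True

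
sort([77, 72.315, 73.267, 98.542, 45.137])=[45.137, 72.315, 73.267, 77, 98.542]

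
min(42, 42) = 42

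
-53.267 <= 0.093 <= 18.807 True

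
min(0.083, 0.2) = 0.083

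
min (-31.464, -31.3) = -31.464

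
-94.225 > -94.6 True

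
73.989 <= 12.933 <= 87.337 False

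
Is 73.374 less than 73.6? Yes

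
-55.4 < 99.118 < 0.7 False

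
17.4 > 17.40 False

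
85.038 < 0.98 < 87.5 False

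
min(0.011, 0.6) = 0.011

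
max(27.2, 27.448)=27.448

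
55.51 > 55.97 False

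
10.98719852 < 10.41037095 False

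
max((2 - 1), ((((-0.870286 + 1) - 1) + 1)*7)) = 1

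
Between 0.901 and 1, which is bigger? 1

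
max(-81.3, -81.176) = -81.176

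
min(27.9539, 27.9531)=27.9531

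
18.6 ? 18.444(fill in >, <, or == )>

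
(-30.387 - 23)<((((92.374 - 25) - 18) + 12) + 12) True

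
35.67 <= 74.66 True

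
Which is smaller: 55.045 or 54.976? 54.976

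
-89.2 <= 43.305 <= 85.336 True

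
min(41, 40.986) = 40.986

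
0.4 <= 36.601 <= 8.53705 False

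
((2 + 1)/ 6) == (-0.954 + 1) False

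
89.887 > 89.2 True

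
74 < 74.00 False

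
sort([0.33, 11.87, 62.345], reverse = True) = [62.345, 11.87, 0.33]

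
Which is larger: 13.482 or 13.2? 13.482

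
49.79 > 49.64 True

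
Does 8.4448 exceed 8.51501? No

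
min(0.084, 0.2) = 0.084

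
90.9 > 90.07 True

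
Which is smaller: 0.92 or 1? 0.92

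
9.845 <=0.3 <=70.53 False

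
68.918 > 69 False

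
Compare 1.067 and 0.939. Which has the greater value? 1.067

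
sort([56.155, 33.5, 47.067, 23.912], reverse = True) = [56.155, 47.067, 33.5, 23.912]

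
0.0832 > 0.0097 True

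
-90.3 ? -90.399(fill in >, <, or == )>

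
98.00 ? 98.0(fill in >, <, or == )==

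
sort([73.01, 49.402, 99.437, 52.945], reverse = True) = [99.437, 73.01, 52.945, 49.402]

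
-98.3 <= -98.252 True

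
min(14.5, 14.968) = 14.5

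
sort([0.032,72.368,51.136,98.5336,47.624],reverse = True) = [98.5336,72.368,51.136,47.624,0.032]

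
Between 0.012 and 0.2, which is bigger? 0.2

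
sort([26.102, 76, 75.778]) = [26.102, 75.778, 76]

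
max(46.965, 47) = 47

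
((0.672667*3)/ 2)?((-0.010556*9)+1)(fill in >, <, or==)>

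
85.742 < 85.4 False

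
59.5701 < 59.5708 True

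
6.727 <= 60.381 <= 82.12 True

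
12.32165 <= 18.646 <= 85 True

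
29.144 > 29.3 False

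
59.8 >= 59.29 True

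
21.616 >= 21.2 True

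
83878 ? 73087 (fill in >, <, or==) >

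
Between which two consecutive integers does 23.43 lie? 23 and 24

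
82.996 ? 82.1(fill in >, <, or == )>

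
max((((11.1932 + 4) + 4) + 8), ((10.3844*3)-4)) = 27.1932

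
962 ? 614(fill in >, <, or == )>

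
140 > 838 False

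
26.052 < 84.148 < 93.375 True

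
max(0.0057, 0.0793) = 0.0793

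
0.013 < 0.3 True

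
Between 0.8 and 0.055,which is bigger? 0.8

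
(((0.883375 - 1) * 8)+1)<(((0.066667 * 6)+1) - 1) True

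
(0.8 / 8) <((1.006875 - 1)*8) False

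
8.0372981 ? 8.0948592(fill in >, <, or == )<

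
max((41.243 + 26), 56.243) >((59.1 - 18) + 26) True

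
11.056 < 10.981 False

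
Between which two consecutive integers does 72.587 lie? 72 and 73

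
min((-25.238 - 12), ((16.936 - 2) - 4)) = -37.238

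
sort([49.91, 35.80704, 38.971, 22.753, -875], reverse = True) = [49.91, 38.971, 35.80704, 22.753, -875]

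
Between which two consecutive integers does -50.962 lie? -51 and -50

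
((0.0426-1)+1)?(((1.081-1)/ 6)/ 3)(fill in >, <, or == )>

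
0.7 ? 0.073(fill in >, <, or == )>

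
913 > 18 True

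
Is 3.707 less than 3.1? No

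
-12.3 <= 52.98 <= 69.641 True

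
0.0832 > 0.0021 True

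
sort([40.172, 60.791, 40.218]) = [40.172, 40.218, 60.791]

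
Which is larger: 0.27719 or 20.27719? 20.27719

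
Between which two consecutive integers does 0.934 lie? 0 and 1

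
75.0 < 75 False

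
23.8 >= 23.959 False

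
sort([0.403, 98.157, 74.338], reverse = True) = [98.157, 74.338, 0.403]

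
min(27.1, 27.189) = 27.1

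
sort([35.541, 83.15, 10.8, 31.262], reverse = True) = [83.15, 35.541, 31.262, 10.8]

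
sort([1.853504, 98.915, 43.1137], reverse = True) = [98.915, 43.1137, 1.853504]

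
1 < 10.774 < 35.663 True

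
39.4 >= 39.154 True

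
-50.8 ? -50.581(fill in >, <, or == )<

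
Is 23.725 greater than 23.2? Yes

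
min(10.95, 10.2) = 10.2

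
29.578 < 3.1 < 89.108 False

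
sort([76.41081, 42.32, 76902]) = [42.32, 76.41081, 76902]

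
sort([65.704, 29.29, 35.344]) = [29.29, 35.344, 65.704]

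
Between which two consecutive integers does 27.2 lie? 27 and 28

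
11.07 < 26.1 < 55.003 True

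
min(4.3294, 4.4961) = 4.3294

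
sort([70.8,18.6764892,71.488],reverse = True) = [71.488,70.8,18.6764892]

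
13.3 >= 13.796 False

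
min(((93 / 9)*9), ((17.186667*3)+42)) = 93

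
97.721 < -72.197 False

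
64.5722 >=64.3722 True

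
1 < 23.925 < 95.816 True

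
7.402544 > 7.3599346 True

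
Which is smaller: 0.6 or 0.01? 0.01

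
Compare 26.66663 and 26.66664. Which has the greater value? 26.66664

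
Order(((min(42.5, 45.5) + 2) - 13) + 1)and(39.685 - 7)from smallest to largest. (((min(42.5, 45.5) + 2) - 13) + 1), (39.685 - 7)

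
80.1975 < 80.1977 True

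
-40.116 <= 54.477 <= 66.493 True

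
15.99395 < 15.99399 True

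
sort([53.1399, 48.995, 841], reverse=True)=[841, 53.1399, 48.995]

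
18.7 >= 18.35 True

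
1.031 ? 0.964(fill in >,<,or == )>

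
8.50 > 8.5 False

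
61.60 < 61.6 False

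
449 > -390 True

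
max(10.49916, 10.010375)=10.49916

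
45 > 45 False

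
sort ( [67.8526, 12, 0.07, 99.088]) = [0.07, 12, 67.8526, 99.088]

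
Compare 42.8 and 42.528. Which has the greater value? 42.8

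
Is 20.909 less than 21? Yes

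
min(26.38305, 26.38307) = 26.38305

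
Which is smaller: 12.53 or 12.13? 12.13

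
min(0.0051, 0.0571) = 0.0051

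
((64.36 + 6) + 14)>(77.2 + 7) True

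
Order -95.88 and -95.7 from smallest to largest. -95.88, -95.7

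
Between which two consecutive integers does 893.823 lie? 893 and 894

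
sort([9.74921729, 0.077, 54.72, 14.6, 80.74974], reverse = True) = [80.74974, 54.72, 14.6, 9.74921729, 0.077]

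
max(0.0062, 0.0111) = 0.0111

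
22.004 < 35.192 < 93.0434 True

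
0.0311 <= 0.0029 False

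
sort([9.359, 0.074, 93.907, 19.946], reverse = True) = [93.907, 19.946, 9.359, 0.074]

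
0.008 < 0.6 True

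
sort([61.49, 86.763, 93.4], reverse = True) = [93.4, 86.763, 61.49]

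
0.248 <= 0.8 True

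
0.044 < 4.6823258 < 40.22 True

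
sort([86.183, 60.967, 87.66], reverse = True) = [87.66, 86.183, 60.967]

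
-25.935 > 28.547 False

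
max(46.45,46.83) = 46.83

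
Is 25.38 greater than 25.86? No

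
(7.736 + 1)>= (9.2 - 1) True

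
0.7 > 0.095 True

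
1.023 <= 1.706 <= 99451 True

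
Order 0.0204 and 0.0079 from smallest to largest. 0.0079, 0.0204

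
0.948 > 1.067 False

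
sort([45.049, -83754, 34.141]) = [-83754, 34.141, 45.049]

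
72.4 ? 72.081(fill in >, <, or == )>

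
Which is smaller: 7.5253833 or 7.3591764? 7.3591764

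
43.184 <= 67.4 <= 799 True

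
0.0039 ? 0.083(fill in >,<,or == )<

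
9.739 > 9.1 True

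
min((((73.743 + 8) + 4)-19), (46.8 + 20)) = 66.743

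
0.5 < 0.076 False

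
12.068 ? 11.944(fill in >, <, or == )>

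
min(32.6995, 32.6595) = 32.6595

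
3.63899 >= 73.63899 False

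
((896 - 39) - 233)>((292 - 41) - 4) True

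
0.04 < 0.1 True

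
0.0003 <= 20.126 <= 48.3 True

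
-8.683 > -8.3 False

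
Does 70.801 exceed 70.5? Yes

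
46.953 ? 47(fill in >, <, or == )<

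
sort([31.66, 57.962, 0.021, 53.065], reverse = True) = [57.962, 53.065, 31.66, 0.021]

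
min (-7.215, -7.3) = -7.3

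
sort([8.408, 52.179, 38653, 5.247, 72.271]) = [5.247, 8.408, 52.179, 72.271, 38653]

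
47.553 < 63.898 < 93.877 True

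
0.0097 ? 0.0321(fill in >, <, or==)<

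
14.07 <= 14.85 True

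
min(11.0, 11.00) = 11.0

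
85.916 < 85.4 False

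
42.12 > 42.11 True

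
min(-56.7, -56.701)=-56.701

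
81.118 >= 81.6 False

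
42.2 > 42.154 True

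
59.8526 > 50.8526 True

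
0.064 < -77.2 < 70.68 False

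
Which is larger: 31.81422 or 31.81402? 31.81422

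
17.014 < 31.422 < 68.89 True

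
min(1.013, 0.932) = 0.932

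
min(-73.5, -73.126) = -73.5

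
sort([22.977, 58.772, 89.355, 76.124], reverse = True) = [89.355, 76.124, 58.772, 22.977]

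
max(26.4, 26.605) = 26.605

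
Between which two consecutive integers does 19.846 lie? 19 and 20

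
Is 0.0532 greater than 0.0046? Yes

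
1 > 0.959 True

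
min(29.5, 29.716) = 29.5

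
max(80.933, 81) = 81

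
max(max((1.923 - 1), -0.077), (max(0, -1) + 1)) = 1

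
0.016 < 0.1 True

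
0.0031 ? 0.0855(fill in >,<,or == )<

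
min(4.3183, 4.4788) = 4.3183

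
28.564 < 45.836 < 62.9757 True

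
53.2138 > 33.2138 True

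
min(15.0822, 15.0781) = 15.0781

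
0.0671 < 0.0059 False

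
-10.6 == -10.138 False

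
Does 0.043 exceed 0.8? No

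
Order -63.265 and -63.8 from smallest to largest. -63.8, -63.265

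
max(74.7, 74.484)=74.7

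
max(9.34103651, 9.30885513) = 9.34103651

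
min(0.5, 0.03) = 0.03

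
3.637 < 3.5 False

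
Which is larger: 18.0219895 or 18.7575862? 18.7575862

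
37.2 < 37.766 True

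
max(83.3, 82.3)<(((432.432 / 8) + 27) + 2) False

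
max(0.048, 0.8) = 0.8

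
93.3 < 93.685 True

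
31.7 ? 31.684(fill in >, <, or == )>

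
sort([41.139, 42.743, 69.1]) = [41.139, 42.743, 69.1]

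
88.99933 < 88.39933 False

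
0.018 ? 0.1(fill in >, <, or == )<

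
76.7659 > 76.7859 False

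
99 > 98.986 True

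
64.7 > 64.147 True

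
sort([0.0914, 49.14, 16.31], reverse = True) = [49.14, 16.31, 0.0914]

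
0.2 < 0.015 False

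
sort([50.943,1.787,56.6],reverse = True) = [56.6,50.943,1.787]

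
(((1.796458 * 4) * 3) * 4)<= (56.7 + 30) True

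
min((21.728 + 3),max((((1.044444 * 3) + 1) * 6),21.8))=24.728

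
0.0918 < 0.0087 False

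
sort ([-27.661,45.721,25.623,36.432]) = [-27.661,25.623,36.432,45.721]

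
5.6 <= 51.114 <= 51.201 True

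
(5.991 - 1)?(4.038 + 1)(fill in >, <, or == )<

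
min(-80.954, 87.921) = -80.954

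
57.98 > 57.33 True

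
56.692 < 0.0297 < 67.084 False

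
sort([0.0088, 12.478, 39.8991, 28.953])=[0.0088, 12.478, 28.953, 39.8991]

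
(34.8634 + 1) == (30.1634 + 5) False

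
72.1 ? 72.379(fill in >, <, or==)<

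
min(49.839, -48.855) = -48.855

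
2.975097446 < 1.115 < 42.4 False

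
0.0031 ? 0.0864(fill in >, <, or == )<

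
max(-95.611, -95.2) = -95.2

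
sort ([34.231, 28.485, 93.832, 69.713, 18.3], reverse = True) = [93.832, 69.713, 34.231, 28.485, 18.3]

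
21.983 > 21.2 True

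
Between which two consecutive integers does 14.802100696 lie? 14 and 15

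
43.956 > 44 False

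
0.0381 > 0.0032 True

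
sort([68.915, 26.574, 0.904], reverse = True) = [68.915, 26.574, 0.904]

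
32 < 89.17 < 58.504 False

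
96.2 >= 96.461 False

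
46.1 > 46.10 False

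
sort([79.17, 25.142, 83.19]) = [25.142, 79.17, 83.19]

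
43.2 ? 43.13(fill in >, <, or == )>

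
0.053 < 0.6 True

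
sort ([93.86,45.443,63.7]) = [45.443,63.7,93.86]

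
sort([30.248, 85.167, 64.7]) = [30.248, 64.7, 85.167]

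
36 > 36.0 False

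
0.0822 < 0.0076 False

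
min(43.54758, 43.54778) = 43.54758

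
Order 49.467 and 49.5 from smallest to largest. 49.467, 49.5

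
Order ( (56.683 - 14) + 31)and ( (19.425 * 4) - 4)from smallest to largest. ( (56.683 - 14) + 31), ( (19.425 * 4) - 4)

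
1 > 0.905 True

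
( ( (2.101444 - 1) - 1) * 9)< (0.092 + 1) True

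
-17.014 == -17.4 False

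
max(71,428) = 428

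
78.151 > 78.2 False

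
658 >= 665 False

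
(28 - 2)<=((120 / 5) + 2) True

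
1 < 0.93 False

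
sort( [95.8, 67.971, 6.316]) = [6.316, 67.971, 95.8]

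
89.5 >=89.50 True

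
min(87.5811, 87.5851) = 87.5811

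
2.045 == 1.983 False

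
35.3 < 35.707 True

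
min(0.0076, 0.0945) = 0.0076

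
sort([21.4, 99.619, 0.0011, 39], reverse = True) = [99.619, 39, 21.4, 0.0011]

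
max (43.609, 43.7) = 43.7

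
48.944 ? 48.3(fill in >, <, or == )>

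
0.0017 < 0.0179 True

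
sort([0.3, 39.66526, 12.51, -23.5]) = [-23.5, 0.3, 12.51, 39.66526]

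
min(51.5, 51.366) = 51.366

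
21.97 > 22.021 False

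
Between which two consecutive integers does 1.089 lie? 1 and 2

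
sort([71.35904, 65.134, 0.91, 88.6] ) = [0.91, 65.134, 71.35904, 88.6]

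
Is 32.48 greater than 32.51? No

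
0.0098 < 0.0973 True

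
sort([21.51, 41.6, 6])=[6, 21.51, 41.6]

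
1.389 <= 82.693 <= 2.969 False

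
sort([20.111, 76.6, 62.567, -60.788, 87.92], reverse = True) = [87.92, 76.6, 62.567, 20.111, -60.788]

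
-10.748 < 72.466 True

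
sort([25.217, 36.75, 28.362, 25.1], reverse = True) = [36.75, 28.362, 25.217, 25.1]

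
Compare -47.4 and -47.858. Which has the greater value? -47.4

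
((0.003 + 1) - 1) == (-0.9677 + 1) False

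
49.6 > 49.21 True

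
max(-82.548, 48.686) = 48.686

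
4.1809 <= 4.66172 True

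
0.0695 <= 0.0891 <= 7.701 True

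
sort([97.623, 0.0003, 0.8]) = [0.0003, 0.8, 97.623]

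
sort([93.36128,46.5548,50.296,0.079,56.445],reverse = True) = [93.36128,56.445,50.296,46.5548,0.079]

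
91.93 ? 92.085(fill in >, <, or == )<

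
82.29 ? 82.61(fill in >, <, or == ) <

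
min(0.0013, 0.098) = 0.0013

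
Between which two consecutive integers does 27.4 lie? 27 and 28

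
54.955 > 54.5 True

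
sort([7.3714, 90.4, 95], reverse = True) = [95, 90.4, 7.3714]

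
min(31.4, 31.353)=31.353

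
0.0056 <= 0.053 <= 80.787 True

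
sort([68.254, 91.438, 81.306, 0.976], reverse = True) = [91.438, 81.306, 68.254, 0.976]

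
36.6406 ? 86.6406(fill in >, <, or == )<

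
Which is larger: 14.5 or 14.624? 14.624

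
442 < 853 True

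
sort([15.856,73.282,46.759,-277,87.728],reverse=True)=[87.728,73.282,46.759,15.856,-277]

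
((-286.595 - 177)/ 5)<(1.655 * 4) True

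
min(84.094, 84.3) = 84.094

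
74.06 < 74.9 True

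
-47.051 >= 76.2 False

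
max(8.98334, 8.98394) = 8.98394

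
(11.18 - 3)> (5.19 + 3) False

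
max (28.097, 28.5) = 28.5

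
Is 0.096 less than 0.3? Yes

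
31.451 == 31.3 False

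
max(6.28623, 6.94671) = 6.94671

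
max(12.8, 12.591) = 12.8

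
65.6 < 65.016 False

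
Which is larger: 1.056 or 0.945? 1.056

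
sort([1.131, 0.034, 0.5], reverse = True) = [1.131, 0.5, 0.034]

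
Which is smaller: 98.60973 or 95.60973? 95.60973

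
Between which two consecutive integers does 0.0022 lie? 0 and 1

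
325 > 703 False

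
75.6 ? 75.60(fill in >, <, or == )==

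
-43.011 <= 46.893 True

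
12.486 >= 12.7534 False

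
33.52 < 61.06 True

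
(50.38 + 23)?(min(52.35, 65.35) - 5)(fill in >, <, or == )>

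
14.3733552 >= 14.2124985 True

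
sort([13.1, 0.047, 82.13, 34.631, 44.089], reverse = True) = [82.13, 44.089, 34.631, 13.1, 0.047]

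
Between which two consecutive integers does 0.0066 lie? 0 and 1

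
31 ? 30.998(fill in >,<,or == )>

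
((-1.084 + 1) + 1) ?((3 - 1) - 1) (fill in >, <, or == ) <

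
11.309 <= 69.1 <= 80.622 True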